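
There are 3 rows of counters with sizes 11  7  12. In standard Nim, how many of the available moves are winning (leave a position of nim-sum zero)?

0

Compute the nim-sum pairwise:
11 ^ 7 = 12
12 ^ 12 = 0
The nim-sum is already 0, so every move leaves a nonzero nim-sum — there are no winning moves.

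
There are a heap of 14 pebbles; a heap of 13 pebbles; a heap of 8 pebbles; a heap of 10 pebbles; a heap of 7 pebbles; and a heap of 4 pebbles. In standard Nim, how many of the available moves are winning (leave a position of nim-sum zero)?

In binary:
  1110  (14)
  1101  (13)
  1000  (8)
  1010  (10)
  0111  (7)
  0100  (4)
  ----
  0010  (2)
The overall nim-sum is X = 2. A heap of size p has a winning move iff p XOR X < p (reduce it to p XOR X).
  14: 14 XOR 2 = 12 < 14 — winning move (to 12).
  13: 13 XOR 2 = 15 ≥ 13 — no move.
  8: 8 XOR 2 = 10 ≥ 8 — no move.
  10: 10 XOR 2 = 8 < 10 — winning move (to 8).
  7: 7 XOR 2 = 5 < 7 — winning move (to 5).
  4: 4 XOR 2 = 6 ≥ 4 — no move.
That gives 3 winning moves.

3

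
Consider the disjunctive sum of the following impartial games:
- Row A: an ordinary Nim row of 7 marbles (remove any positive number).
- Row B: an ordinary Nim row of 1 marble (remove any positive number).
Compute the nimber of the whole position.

6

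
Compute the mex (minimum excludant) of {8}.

0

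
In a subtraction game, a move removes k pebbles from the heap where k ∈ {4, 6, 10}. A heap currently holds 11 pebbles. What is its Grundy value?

Grundy values for subtraction set {4, 6, 10}:
g(0) = mex{} = 0
g(1) = mex{} = 0
g(2) = mex{} = 0
g(3) = mex{} = 0
g(4) = mex{0} = 1
g(5) = mex{0} = 1
g(6) = mex{0} = 1
g(7) = mex{0} = 1
g(8) = mex{0,1} = 2
g(9) = mex{0,1} = 2
g(10) = mex{0,1} = 2
g(11) = mex{0,1} = 2
So g(11) = 2.

2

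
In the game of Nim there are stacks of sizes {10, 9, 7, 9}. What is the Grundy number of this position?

Nim-sum: 10 ⊕ 9 ⊕ 7 ⊕ 9 = 13.

13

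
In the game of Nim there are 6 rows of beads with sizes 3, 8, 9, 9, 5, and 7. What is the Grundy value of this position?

9

Nim-sum: 3 XOR 8 XOR 9 XOR 9 XOR 5 XOR 7 = 9.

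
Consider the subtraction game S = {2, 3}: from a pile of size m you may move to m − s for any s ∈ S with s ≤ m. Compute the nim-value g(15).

0

Grundy values for subtraction set {2, 3}:
k:     0  1  2  3  4  5  6  7  8  9 10 11 12 13 14 15
g(k):  0  0  1  1  2  0  0  1  1  2  0  0  1  1  2  0
So g(15) = 0.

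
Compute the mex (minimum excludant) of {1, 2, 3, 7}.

0

0 is not in the set, so the mex is 0.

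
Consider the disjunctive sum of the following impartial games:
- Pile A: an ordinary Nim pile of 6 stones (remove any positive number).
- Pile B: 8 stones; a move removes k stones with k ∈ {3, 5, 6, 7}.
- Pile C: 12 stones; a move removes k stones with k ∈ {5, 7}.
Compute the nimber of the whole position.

4

Pile A is a plain Nim pile of size 6, so its Grundy value is 6.
Build the Grundy sequence for pile B with g(k) = mex{g(k−s) : s ∈ {3, 5, 6, 7}, s ≤ k}:
k:     0  1  2  3  4  5  6  7  8
g(k):  0  0  0  1  1  1  2  2  2
So g(8) = 2.
For pile C, compute g(0), g(1), … with moves {5, 7}:
k:     0  1  2  3  4  5  6  7  8  9 10 11 12
g(k):  0  0  0  0  0  1  1  1  1  1  2  2  0
So g(12) = 0.
The value of a disjunctive sum is the nim-sum of the parts.
Combined value = 6 XOR 2 XOR 0 = 4.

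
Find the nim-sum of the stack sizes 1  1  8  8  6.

6

Nim-sum: 1 ⊕ 1 ⊕ 8 ⊕ 8 ⊕ 6 = 6.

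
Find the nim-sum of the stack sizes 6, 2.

Compute the nim-sum pairwise:
6 ⊕ 2 = 4

4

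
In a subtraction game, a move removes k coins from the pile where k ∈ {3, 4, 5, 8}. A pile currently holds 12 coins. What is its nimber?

0

Grundy values for subtraction set {3, 4, 5, 8}:
k:     0  1  2  3  4  5  6  7  8  9 10 11 12
g(k):  0  0  0  1  1  1  2  2  2  3  3  0  0
So g(12) = 0.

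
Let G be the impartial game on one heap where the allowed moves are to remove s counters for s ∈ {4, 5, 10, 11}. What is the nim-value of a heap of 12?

Grundy values for subtraction set {4, 5, 10, 11}:
k:     0  1  2  3  4  5  6  7  8  9 10 11 12
g(k):  0  0  0  0  1  1  1  1  2  0  2  2  3
So g(12) = 3.

3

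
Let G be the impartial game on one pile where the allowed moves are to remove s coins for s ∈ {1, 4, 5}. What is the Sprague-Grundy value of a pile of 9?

1

Build the Grundy sequence with g(k) = mex{g(k−s) : s ∈ {1, 4, 5}, s ≤ k}:
g(0) = mex{} = 0
g(1) = mex{0} = 1
g(2) = mex{1} = 0
g(3) = mex{0} = 1
g(4) = mex{0,1} = 2
g(5) = mex{0,1,2} = 3
g(6) = mex{0,1,3} = 2
g(7) = mex{0,1,2} = 3
g(8) = mex{1,2,3} = 0
g(9) = mex{0,2,3} = 1
So g(9) = 1.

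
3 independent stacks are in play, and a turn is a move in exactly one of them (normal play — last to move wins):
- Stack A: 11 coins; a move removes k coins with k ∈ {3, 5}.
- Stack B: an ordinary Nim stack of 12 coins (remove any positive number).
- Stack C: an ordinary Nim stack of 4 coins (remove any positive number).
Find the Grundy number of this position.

9

Grundy values for stack A (subtraction set {3, 5}):
k:     0  1  2  3  4  5  6  7  8  9 10 11
g(k):  0  0  0  1  1  1  2  2  0  0  0  1
So g(11) = 1.
Stack B is a plain Nim stack of size 12, so its Grundy value is 12.
Stack C is a plain Nim stack of size 4, so its Grundy value is 4.
The value of a disjunctive sum is the nim-sum of the parts.
Combined value = 1 ⊕ 12 ⊕ 4 = 9.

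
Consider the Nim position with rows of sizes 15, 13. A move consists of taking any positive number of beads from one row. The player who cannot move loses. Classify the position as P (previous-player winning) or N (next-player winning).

N-position

Nim-sum: 15 XOR 13 = 2.
The nim-sum is 2 ≠ 0, so this is an N-position: the player to move can win.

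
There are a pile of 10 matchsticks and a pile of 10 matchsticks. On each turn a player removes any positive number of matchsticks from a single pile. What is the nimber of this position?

0

Nim-sum: 10 ⊕ 10 = 0.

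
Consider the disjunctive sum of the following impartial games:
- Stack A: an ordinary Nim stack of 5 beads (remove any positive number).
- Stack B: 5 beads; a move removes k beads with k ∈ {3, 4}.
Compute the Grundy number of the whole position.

4

Stack A is a plain Nim stack of size 5, so its Grundy value is 5.
Grundy values for stack B (subtraction set {3, 4}):
g(0) = mex{} = 0
g(1) = mex{} = 0
g(2) = mex{} = 0
g(3) = mex{0} = 1
g(4) = mex{0} = 1
g(5) = mex{0} = 1
So g(5) = 1.
The value of a disjunctive sum is the nim-sum of the parts.
Combined value = 5 ⊕ 1 = 4.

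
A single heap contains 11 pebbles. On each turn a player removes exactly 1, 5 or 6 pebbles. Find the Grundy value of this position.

Compute g(0), g(1), … for moves {1, 5, 6}:
k:     0  1  2  3  4  5  6  7  8  9 10 11
g(k):  0  1  0  1  0  1  2  3  2  3  2  0
So g(11) = 0.

0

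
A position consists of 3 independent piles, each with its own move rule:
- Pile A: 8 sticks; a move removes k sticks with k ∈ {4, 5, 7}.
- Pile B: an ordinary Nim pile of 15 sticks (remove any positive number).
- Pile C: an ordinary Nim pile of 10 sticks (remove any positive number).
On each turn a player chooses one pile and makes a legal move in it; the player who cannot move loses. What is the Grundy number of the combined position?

7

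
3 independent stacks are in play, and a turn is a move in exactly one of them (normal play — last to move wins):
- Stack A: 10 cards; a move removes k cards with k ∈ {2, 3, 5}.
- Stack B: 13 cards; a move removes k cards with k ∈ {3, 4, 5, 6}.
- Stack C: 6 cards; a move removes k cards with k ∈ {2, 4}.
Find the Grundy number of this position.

0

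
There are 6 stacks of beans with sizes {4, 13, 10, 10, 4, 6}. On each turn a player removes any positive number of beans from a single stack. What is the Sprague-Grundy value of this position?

Nim-sum: 4 ⊕ 13 ⊕ 10 ⊕ 10 ⊕ 4 ⊕ 6 = 11.

11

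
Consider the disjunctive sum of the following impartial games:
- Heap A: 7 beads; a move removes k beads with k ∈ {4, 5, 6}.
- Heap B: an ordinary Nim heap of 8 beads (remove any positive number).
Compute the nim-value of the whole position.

9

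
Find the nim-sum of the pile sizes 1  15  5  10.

1

Compute the nim-sum pairwise:
1 ^ 15 = 14
14 ^ 5 = 11
11 ^ 10 = 1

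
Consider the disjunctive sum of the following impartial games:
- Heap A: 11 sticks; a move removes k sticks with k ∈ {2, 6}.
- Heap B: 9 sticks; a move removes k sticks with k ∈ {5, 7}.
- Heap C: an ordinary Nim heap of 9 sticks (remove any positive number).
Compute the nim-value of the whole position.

9

Grundy values for heap A (subtraction set {2, 6}):
g(0) = mex{} = 0
g(1) = mex{} = 0
g(2) = mex{0} = 1
g(3) = mex{0} = 1
g(4) = mex{1} = 0
g(5) = mex{1} = 0
g(6) = mex{0} = 1
g(7) = mex{0} = 1
g(8) = mex{1} = 0
g(9) = mex{1} = 0
g(10) = mex{0} = 1
g(11) = mex{0} = 1
So g(11) = 1.
For heap B, compute g(0), g(1), … with moves {5, 7}:
g(0) = mex{} = 0
g(1) = mex{} = 0
g(2) = mex{} = 0
g(3) = mex{} = 0
g(4) = mex{} = 0
g(5) = mex{0} = 1
g(6) = mex{0} = 1
g(7) = mex{0} = 1
g(8) = mex{0} = 1
g(9) = mex{0} = 1
So g(9) = 1.
Heap C is a plain Nim heap of size 9, so its Grundy value is 9.
The value of a disjunctive sum is the nim-sum of the parts.
Combined value = 1 ⊕ 1 ⊕ 9 = 9.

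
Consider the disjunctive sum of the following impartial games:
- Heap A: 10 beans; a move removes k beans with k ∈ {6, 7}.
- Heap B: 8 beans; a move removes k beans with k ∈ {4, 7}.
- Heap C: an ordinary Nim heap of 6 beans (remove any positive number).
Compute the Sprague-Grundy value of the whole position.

For heap A, compute g(0), g(1), … with moves {6, 7}:
k:     0  1  2  3  4  5  6  7  8  9 10
g(k):  0  0  0  0  0  0  1  1  1  1  1
So g(10) = 1.
Grundy values for heap B (subtraction set {4, 7}):
k:     0  1  2  3  4  5  6  7  8
g(k):  0  0  0  0  1  1  1  1  2
So g(8) = 2.
Heap C is a plain Nim heap of size 6, so its Grundy value is 6.
The value of a disjunctive sum is the nim-sum of the parts.
Combined value = 1 ⊕ 2 ⊕ 6 = 5.

5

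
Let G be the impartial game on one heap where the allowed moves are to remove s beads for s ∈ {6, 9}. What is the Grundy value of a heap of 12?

Build the Grundy sequence with g(k) = mex{g(k−s) : s ∈ {6, 9}, s ≤ k}:
k:     0  1  2  3  4  5  6  7  8  9 10 11 12
g(k):  0  0  0  0  0  0  1  1  1  1  1  1  2
So g(12) = 2.

2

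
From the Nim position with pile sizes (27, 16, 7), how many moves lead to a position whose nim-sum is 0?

1

Nim-sum: 27 XOR 16 XOR 7 = 12.
The overall nim-sum is X = 12. A pile of size p has a winning move iff p XOR X < p (reduce it to p XOR X).
  27: 27 XOR 12 = 23 < 27 — winning move (to 23).
  16: 16 XOR 12 = 28 ≥ 16 — no move.
  7: 7 XOR 12 = 11 ≥ 7 — no move.
That gives 1 winning move.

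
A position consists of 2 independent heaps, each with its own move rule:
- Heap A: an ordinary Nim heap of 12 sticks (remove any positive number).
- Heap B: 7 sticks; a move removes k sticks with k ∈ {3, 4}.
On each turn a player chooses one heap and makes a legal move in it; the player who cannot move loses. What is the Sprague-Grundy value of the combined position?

12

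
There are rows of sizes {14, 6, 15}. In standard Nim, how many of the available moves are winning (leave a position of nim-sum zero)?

Compute the nim-sum pairwise:
14 ^ 6 = 8
8 ^ 15 = 7
The overall nim-sum is X = 7. A row of size p has a winning move iff p XOR X < p (reduce it to p XOR X).
  14: 14 XOR 7 = 9 < 14 — winning move (to 9).
  6: 6 XOR 7 = 1 < 6 — winning move (to 1).
  15: 15 XOR 7 = 8 < 15 — winning move (to 8).
That gives 3 winning moves.

3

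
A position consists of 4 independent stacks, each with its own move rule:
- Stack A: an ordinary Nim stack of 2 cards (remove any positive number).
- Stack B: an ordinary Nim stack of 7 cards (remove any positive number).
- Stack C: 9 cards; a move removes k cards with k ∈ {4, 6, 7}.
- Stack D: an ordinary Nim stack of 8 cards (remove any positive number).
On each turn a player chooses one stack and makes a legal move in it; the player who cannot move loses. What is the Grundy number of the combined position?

15

Stack A is a plain Nim stack of size 2, so its Grundy value is 2.
Stack B is a plain Nim stack of size 7, so its Grundy value is 7.
Build the Grundy sequence for stack C with g(k) = mex{g(k−s) : s ∈ {4, 6, 7}, s ≤ k}:
k:     0  1  2  3  4  5  6  7  8  9
g(k):  0  0  0  0  1  1  1  1  2  2
So g(9) = 2.
Stack D is a plain Nim stack of size 8, so its Grundy value is 8.
The value of a disjunctive sum is the nim-sum of the parts.
Combined value = 2 ⊕ 7 ⊕ 2 ⊕ 8 = 15.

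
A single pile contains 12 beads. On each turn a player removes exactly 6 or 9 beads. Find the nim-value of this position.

2

Grundy values for subtraction set {6, 9}:
g(0) = mex{} = 0
g(1) = mex{} = 0
g(2) = mex{} = 0
g(3) = mex{} = 0
g(4) = mex{} = 0
g(5) = mex{} = 0
g(6) = mex{0} = 1
g(7) = mex{0} = 1
g(8) = mex{0} = 1
g(9) = mex{0} = 1
g(10) = mex{0} = 1
g(11) = mex{0} = 1
g(12) = mex{0,1} = 2
So g(12) = 2.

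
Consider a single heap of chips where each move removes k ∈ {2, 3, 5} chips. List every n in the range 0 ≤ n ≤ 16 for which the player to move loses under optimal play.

0, 1, 7, 8, 14, 15

Compute g(0), g(1), … for moves {2, 3, 5}:
k:     0  1  2  3  4  5  6  7  8  9 10 11 12 13 14 15 16
g(k):  0  0  1  1  2  2  3  0  0  1  1  2  2  3  0  0  1
The P-positions (g = 0) in 0..16 are 0, 1, 7, 8, 14, 15.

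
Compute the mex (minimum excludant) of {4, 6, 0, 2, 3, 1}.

The values 0, 1, 2, 3, 4 are all present; 5 is the first non-negative integer missing from the set.

5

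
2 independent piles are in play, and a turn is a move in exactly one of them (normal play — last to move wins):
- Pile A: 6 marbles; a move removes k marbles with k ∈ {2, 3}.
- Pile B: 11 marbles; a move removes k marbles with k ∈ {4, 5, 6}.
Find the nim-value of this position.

For pile A, compute g(0), g(1), … with moves {2, 3}:
k:     0  1  2  3  4  5  6
g(k):  0  0  1  1  2  0  0
So g(6) = 0.
Grundy values for pile B (subtraction set {4, 5, 6}):
k:     0  1  2  3  4  5  6  7  8  9 10 11
g(k):  0  0  0  0  1  1  1  1  2  2  0  0
So g(11) = 0.
The value of a disjunctive sum is the nim-sum of the parts.
Combined value = 0 ⊕ 0 = 0.

0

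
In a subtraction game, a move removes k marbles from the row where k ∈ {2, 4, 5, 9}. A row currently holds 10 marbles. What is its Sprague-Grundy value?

Compute g(0), g(1), … for moves {2, 4, 5, 9}:
k:     0  1  2  3  4  5  6  7  8  9 10
g(k):  0  0  1  1  2  2  3  0  0  1  1
So g(10) = 1.

1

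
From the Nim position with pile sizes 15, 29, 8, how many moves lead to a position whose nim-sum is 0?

1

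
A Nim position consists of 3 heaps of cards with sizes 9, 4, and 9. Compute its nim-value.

Compute the nim-sum pairwise:
9 ⊕ 4 = 13
13 ⊕ 9 = 4

4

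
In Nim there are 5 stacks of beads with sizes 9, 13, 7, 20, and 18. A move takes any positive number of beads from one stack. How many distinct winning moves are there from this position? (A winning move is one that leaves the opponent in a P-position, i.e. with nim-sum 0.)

3

Compute the nim-sum pairwise:
9 ^ 13 = 4
4 ^ 7 = 3
3 ^ 20 = 23
23 ^ 18 = 5
The overall nim-sum is X = 5. A stack of size p has a winning move iff p XOR X < p (reduce it to p XOR X).
  9: 9 XOR 5 = 12 ≥ 9 — no move.
  13: 13 XOR 5 = 8 < 13 — winning move (to 8).
  7: 7 XOR 5 = 2 < 7 — winning move (to 2).
  20: 20 XOR 5 = 17 < 20 — winning move (to 17).
  18: 18 XOR 5 = 23 ≥ 18 — no move.
That gives 3 winning moves.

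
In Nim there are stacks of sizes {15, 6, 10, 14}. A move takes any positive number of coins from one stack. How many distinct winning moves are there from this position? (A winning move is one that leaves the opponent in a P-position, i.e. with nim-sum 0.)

3

Bitwise XOR of the heap sizes:
  1111  (15)
  0110  (6)
  1010  (10)
  1110  (14)
  ----
  1101  (13)
The overall nim-sum is X = 13. A stack of size p has a winning move iff p XOR X < p (reduce it to p XOR X).
  15: 15 XOR 13 = 2 < 15 — winning move (to 2).
  6: 6 XOR 13 = 11 ≥ 6 — no move.
  10: 10 XOR 13 = 7 < 10 — winning move (to 7).
  14: 14 XOR 13 = 3 < 14 — winning move (to 3).
That gives 3 winning moves.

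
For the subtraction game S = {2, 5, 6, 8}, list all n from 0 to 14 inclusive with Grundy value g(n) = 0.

0, 1, 4, 11, 14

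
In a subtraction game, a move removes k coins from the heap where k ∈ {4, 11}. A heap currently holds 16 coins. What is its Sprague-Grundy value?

Compute g(0), g(1), … for moves {4, 11}:
k:     0  1  2  3  4  5  6  7  8  9 10 11 12 13 14 15 16
g(k):  0  0  0  0  1  1  1  1  0  0  0  2  1  1  1  0  0
So g(16) = 0.

0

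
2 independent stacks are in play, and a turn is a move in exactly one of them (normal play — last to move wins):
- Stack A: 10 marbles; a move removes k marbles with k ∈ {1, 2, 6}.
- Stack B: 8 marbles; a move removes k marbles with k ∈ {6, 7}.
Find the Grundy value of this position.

1

Grundy values for stack A (subtraction set {1, 2, 6}):
g(0) = mex{} = 0
g(1) = mex{0} = 1
g(2) = mex{0,1} = 2
g(3) = mex{1,2} = 0
g(4) = mex{0,2} = 1
g(5) = mex{0,1} = 2
g(6) = mex{0,1,2} = 3
g(7) = mex{1,2,3} = 0
g(8) = mex{0,2,3} = 1
g(9) = mex{0,1} = 2
g(10) = mex{1,2} = 0
So g(10) = 0.
Build the Grundy sequence for stack B with g(k) = mex{g(k−s) : s ∈ {6, 7}, s ≤ k}:
g(0) = mex{} = 0
g(1) = mex{} = 0
g(2) = mex{} = 0
g(3) = mex{} = 0
g(4) = mex{} = 0
g(5) = mex{} = 0
g(6) = mex{0} = 1
g(7) = mex{0} = 1
g(8) = mex{0} = 1
So g(8) = 1.
By the Sprague-Grundy theorem, the Grundy value of a sum of independent games is the XOR of the component values.
Combined value = 0 XOR 1 = 1.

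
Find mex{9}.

0 is not in the set, so the mex is 0.

0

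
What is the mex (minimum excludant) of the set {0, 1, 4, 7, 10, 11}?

The values 0, 1 are all present; 2 is the first non-negative integer missing from the set.

2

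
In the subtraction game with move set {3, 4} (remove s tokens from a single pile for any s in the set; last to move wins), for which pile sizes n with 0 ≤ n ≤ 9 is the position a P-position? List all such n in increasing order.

Grundy values for subtraction set {3, 4}:
k:     0  1  2  3  4  5  6  7  8  9
g(k):  0  0  0  1  1  1  2  0  0  0
The P-positions (g = 0) in 0..9 are 0, 1, 2, 7, 8, 9.

0, 1, 2, 7, 8, 9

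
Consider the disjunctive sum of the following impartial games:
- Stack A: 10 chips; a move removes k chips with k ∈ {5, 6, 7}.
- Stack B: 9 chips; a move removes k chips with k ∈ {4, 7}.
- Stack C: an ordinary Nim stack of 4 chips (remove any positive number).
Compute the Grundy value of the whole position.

4

For stack A, compute g(0), g(1), … with moves {5, 6, 7}:
k:     0  1  2  3  4  5  6  7  8  9 10
g(k):  0  0  0  0  0  1  1  1  1  1  2
So g(10) = 2.
For stack B, compute g(0), g(1), … with moves {4, 7}:
k:     0  1  2  3  4  5  6  7  8  9
g(k):  0  0  0  0  1  1  1  1  2  2
So g(9) = 2.
Stack C is a plain Nim stack of size 4, so its Grundy value is 4.
By the Sprague-Grundy theorem, the Grundy value of a sum of independent games is the XOR of the component values.
Combined value = 2 ⊕ 2 ⊕ 4 = 4.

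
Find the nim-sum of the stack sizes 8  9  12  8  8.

Write each in binary and XOR column by column:
  1000  (8)
  1001  (9)
  1100  (12)
  1000  (8)
  1000  (8)
  ----
  1101  (13)

13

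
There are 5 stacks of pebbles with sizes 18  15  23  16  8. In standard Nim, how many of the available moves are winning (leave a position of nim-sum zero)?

Compute the nim-sum pairwise:
18 ⊕ 15 = 29
29 ⊕ 23 = 10
10 ⊕ 16 = 26
26 ⊕ 8 = 18
The overall nim-sum is X = 18. A stack of size p has a winning move iff p XOR X < p (reduce it to p XOR X).
  18: 18 XOR 18 = 0 < 18 — winning move (to 0).
  15: 15 XOR 18 = 29 ≥ 15 — no move.
  23: 23 XOR 18 = 5 < 23 — winning move (to 5).
  16: 16 XOR 18 = 2 < 16 — winning move (to 2).
  8: 8 XOR 18 = 26 ≥ 8 — no move.
That gives 3 winning moves.

3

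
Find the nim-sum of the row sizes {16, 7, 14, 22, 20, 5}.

Compute the nim-sum pairwise:
16 XOR 7 = 23
23 XOR 14 = 25
25 XOR 22 = 15
15 XOR 20 = 27
27 XOR 5 = 30

30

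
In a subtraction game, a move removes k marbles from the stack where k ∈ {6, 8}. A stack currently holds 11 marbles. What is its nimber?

Build the Grundy sequence with g(k) = mex{g(k−s) : s ∈ {6, 8}, s ≤ k}:
g(0) = mex{} = 0
g(1) = mex{} = 0
g(2) = mex{} = 0
g(3) = mex{} = 0
g(4) = mex{} = 0
g(5) = mex{} = 0
g(6) = mex{0} = 1
g(7) = mex{0} = 1
g(8) = mex{0} = 1
g(9) = mex{0} = 1
g(10) = mex{0} = 1
g(11) = mex{0} = 1
So g(11) = 1.

1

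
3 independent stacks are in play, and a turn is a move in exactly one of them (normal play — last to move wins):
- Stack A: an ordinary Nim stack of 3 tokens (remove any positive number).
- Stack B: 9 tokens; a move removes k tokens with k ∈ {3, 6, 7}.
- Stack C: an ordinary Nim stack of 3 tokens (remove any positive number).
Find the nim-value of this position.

3

Stack A is a plain Nim stack of size 3, so its Grundy value is 3.
Build the Grundy sequence for stack B with g(k) = mex{g(k−s) : s ∈ {3, 6, 7}, s ≤ k}:
g(0) = mex{} = 0
g(1) = mex{} = 0
g(2) = mex{} = 0
g(3) = mex{0} = 1
g(4) = mex{0} = 1
g(5) = mex{0} = 1
g(6) = mex{0,1} = 2
g(7) = mex{0,1} = 2
g(8) = mex{0,1} = 2
g(9) = mex{0,1,2} = 3
So g(9) = 3.
Stack C is a plain Nim stack of size 3, so its Grundy value is 3.
The value of a disjunctive sum is the nim-sum of the parts.
Combined value = 3 XOR 3 XOR 3 = 3.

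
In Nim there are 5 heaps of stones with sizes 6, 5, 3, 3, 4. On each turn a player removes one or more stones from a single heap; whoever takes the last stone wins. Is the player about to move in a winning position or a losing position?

Write each in binary and XOR column by column:
  110  (6)
  101  (5)
  011  (3)
  011  (3)
  100  (4)
  ---
  111  (7)
The nim-sum is 7 ≠ 0, so this is an N-position: the player to move can win.

Winning position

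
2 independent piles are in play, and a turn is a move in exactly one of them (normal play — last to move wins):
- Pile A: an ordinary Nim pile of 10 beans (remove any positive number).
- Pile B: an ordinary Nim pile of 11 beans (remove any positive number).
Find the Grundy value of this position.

1

Pile A is a plain Nim pile of size 10, so its Grundy value is 10.
Pile B is a plain Nim pile of size 11, so its Grundy value is 11.
By the Sprague-Grundy theorem, the Grundy value of a sum of independent games is the XOR of the component values.
Combined value = 10 XOR 11 = 1.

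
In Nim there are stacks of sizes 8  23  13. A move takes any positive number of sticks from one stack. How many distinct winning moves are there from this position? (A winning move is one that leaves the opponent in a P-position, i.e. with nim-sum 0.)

Bitwise XOR of the heap sizes:
  01000  (8)
  10111  (23)
  01101  (13)
  -----
  10010  (18)
The overall nim-sum is X = 18. A stack of size p has a winning move iff p XOR X < p (reduce it to p XOR X).
  8: 8 XOR 18 = 26 ≥ 8 — no move.
  23: 23 XOR 18 = 5 < 23 — winning move (to 5).
  13: 13 XOR 18 = 31 ≥ 13 — no move.
That gives 1 winning move.

1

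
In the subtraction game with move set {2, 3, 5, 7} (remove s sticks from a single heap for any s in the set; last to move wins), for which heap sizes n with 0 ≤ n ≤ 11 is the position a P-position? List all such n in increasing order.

0, 1, 9, 10

Grundy values for subtraction set {2, 3, 5, 7}:
k:     0  1  2  3  4  5  6  7  8  9 10 11
g(k):  0  0  1  1  2  2  3  3  4  0  0  1
The P-positions (g = 0) in 0..11 are 0, 1, 9, 10.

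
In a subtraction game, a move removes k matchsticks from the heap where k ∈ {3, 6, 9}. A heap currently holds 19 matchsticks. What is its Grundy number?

Grundy values for subtraction set {3, 6, 9}:
k:     0  1  2  3  4  5  6  7  8  9 10 11 12 13 14 15 16 17 18 19
g(k):  0  0  0  1  1  1  2  2  2  3  3  3  0  0  0  1  1  1  2  2
So g(19) = 2.

2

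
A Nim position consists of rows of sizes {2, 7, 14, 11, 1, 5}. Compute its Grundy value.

Compute the nim-sum pairwise:
2 XOR 7 = 5
5 XOR 14 = 11
11 XOR 11 = 0
0 XOR 1 = 1
1 XOR 5 = 4

4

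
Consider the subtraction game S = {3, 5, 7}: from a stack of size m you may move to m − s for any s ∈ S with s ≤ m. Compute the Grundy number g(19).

3

Grundy values for subtraction set {3, 5, 7}:
k:     0  1  2  3  4  5  6  7  8  9 10 11 12 13 14 15 16 17 18 19
g(k):  0  0  0  1  1  1  2  2  2  3  0  0  0  1  1  1  2  2  2  3
So g(19) = 3.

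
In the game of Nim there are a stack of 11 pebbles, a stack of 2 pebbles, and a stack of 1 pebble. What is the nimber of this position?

8

Nim-sum: 11 ⊕ 2 ⊕ 1 = 8.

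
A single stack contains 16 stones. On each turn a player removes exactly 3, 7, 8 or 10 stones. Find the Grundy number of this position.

3

Build the Grundy sequence with g(k) = mex{g(k−s) : s ∈ {3, 7, 8, 10}, s ≤ k}:
k:     0  1  2  3  4  5  6  7  8  9 10 11 12 13 14 15 16
g(k):  0  0  0  1  1  1  0  2  2  1  3  3  2  2  4  0  3
So g(16) = 3.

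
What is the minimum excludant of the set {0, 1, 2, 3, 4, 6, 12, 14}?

5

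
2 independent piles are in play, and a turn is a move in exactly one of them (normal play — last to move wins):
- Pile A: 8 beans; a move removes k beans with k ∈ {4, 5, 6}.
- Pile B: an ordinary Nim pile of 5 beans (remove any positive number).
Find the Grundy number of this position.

7

For pile A, compute g(0), g(1), … with moves {4, 5, 6}:
g(0) = mex{} = 0
g(1) = mex{} = 0
g(2) = mex{} = 0
g(3) = mex{} = 0
g(4) = mex{0} = 1
g(5) = mex{0} = 1
g(6) = mex{0} = 1
g(7) = mex{0} = 1
g(8) = mex{0,1} = 2
So g(8) = 2.
Pile B is a plain Nim pile of size 5, so its Grundy value is 5.
By the Sprague-Grundy theorem, the Grundy value of a sum of independent games is the XOR of the component values.
Combined value = 2 XOR 5 = 7.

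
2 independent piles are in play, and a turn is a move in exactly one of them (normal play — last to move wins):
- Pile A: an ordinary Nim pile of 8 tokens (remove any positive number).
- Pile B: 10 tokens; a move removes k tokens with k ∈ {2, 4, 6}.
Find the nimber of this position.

9

Pile A is a plain Nim pile of size 8, so its Grundy value is 8.
For pile B, compute g(0), g(1), … with moves {2, 4, 6}:
g(0) = mex{} = 0
g(1) = mex{} = 0
g(2) = mex{0} = 1
g(3) = mex{0} = 1
g(4) = mex{0,1} = 2
g(5) = mex{0,1} = 2
g(6) = mex{0,1,2} = 3
g(7) = mex{0,1,2} = 3
g(8) = mex{1,2,3} = 0
g(9) = mex{1,2,3} = 0
g(10) = mex{0,2,3} = 1
So g(10) = 1.
By the Sprague-Grundy theorem, the Grundy value of a sum of independent games is the XOR of the component values.
Combined value = 8 ⊕ 1 = 9.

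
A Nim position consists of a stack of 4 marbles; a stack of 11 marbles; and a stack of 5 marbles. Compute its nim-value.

Nim-sum: 4 XOR 11 XOR 5 = 10.

10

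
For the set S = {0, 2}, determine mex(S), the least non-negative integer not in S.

0 is in the set but 1 is not, so the mex is 1.

1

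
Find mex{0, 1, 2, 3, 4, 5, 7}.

6

The values 0, 1, 2, 3, 4, 5 are all present; 6 is the first non-negative integer missing from the set.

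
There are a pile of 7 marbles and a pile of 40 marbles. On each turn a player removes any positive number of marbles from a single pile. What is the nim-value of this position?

47

Bitwise XOR of the heap sizes:
  000111  (7)
  101000  (40)
  ------
  101111  (47)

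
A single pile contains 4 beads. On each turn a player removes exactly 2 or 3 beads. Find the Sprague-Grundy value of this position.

2

Grundy values for subtraction set {2, 3}:
g(0) = mex{} = 0
g(1) = mex{} = 0
g(2) = mex{0} = 1
g(3) = mex{0} = 1
g(4) = mex{0,1} = 2
So g(4) = 2.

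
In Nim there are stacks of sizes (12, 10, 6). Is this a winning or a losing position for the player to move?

Losing position

Nim-sum: 12 ⊕ 10 ⊕ 6 = 0.
The nim-sum is 0, so this is a P-position: the player to move is in a losing position under optimal play.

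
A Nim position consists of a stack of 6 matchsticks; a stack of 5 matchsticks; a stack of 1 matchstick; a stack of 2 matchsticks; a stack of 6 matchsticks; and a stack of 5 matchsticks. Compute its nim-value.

Nim-sum: 6 ⊕ 5 ⊕ 1 ⊕ 2 ⊕ 6 ⊕ 5 = 3.

3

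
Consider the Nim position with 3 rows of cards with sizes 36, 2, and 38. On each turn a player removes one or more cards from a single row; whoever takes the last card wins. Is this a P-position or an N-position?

P-position

Nim-sum: 36 XOR 2 XOR 38 = 0.
The nim-sum is 0, so this is a P-position: the player to move is in a losing position under optimal play.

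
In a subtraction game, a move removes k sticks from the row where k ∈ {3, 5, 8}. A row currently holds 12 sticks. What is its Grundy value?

0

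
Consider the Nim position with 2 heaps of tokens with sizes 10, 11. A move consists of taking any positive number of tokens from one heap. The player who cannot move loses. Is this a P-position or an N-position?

Write each in binary and XOR column by column:
  1010  (10)
  1011  (11)
  ----
  0001  (1)
The nim-sum is 1 ≠ 0, so this is an N-position: the player to move can win.

N-position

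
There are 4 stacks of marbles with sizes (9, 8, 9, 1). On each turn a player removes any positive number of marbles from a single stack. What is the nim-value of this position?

9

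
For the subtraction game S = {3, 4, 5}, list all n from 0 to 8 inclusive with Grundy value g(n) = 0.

0, 1, 2, 8

Compute g(0), g(1), … for moves {3, 4, 5}:
g(0) = mex{} = 0
g(1) = mex{} = 0
g(2) = mex{} = 0
g(3) = mex{0} = 1
g(4) = mex{0} = 1
g(5) = mex{0} = 1
g(6) = mex{0,1} = 2
g(7) = mex{0,1} = 2
g(8) = mex{1} = 0
The P-positions (g = 0) in 0..8 are 0, 1, 2, 8.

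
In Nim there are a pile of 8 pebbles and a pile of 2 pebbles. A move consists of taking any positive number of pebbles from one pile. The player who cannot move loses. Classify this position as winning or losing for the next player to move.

Compute the nim-sum pairwise:
8 ^ 2 = 10
The nim-sum is 10 ≠ 0, so this is an N-position: the player to move can win.

Winning position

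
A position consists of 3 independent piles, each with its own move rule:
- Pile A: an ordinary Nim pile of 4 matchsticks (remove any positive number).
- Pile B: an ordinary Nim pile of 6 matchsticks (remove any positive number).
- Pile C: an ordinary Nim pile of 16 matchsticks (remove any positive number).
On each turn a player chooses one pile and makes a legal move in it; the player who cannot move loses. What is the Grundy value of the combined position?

18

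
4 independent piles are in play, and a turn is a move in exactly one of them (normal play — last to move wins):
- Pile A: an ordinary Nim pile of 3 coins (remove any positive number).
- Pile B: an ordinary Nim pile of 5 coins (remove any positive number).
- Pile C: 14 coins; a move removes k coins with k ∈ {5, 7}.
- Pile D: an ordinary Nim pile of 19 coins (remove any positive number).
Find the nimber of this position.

21

Pile A is a plain Nim pile of size 3, so its Grundy value is 3.
Pile B is a plain Nim pile of size 5, so its Grundy value is 5.
Grundy values for pile C (subtraction set {5, 7}):
g(0) = mex{} = 0
g(1) = mex{} = 0
g(2) = mex{} = 0
g(3) = mex{} = 0
g(4) = mex{} = 0
g(5) = mex{0} = 1
g(6) = mex{0} = 1
g(7) = mex{0} = 1
g(8) = mex{0} = 1
g(9) = mex{0} = 1
g(10) = mex{0,1} = 2
g(11) = mex{0,1} = 2
g(12) = mex{1} = 0
g(13) = mex{1} = 0
g(14) = mex{1} = 0
So g(14) = 0.
Pile D is a plain Nim pile of size 19, so its Grundy value is 19.
By the Sprague-Grundy theorem, the Grundy value of a sum of independent games is the XOR of the component values.
Combined value = 3 ⊕ 5 ⊕ 0 ⊕ 19 = 21.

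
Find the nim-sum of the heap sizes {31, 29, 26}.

24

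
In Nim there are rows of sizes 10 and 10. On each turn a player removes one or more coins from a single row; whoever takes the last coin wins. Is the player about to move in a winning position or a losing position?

Nim-sum: 10 XOR 10 = 0.
The nim-sum is 0, so this is a P-position: the player to move is in a losing position under optimal play.

Losing position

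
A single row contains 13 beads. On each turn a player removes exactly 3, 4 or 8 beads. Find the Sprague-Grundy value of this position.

0

Build the Grundy sequence with g(k) = mex{g(k−s) : s ∈ {3, 4, 8}, s ≤ k}:
g(0) = mex{} = 0
g(1) = mex{} = 0
g(2) = mex{} = 0
g(3) = mex{0} = 1
g(4) = mex{0} = 1
g(5) = mex{0} = 1
g(6) = mex{0,1} = 2
g(7) = mex{1} = 0
g(8) = mex{0,1} = 2
g(9) = mex{0,1,2} = 3
g(10) = mex{0,2} = 1
g(11) = mex{0,1,2} = 3
g(12) = mex{1,2,3} = 0
g(13) = mex{1,3} = 0
So g(13) = 0.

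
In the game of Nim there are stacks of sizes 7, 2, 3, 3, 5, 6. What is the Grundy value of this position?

6

Compute the nim-sum pairwise:
7 ⊕ 2 = 5
5 ⊕ 3 = 6
6 ⊕ 3 = 5
5 ⊕ 5 = 0
0 ⊕ 6 = 6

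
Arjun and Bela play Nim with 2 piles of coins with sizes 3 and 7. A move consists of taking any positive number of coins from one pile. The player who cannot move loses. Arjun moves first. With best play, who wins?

Arjun wins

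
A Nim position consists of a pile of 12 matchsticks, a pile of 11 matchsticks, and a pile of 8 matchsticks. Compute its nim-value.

15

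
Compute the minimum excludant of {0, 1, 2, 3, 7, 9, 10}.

4

The values 0, 1, 2, 3 are all present; 4 is the first non-negative integer missing from the set.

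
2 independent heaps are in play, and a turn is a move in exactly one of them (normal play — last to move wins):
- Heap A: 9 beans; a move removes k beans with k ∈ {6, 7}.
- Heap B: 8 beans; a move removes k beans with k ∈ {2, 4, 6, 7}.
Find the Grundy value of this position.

5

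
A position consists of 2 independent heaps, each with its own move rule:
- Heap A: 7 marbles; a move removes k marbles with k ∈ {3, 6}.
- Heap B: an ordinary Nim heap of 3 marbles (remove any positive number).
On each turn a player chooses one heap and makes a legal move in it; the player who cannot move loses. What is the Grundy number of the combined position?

1

Grundy values for heap A (subtraction set {3, 6}):
g(0) = mex{} = 0
g(1) = mex{} = 0
g(2) = mex{} = 0
g(3) = mex{0} = 1
g(4) = mex{0} = 1
g(5) = mex{0} = 1
g(6) = mex{0,1} = 2
g(7) = mex{0,1} = 2
So g(7) = 2.
Heap B is a plain Nim heap of size 3, so its Grundy value is 3.
By the Sprague-Grundy theorem, the Grundy value of a sum of independent games is the XOR of the component values.
Combined value = 2 ⊕ 3 = 1.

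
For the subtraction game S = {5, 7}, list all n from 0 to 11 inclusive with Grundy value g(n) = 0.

0, 1, 2, 3, 4

Compute g(0), g(1), … for moves {5, 7}:
g(0) = mex{} = 0
g(1) = mex{} = 0
g(2) = mex{} = 0
g(3) = mex{} = 0
g(4) = mex{} = 0
g(5) = mex{0} = 1
g(6) = mex{0} = 1
g(7) = mex{0} = 1
g(8) = mex{0} = 1
g(9) = mex{0} = 1
g(10) = mex{0,1} = 2
g(11) = mex{0,1} = 2
The P-positions (g = 0) in 0..11 are 0, 1, 2, 3, 4.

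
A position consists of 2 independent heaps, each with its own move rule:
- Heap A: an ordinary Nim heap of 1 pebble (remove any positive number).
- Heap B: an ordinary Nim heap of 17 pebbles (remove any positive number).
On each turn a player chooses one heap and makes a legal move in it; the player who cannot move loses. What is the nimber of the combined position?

Heap A is a plain Nim heap of size 1, so its Grundy value is 1.
Heap B is a plain Nim heap of size 17, so its Grundy value is 17.
The value of a disjunctive sum is the nim-sum of the parts.
Combined value = 1 XOR 17 = 16.

16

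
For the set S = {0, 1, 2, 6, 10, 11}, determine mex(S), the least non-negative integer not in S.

The values 0, 1, 2 are all present; 3 is the first non-negative integer missing from the set.

3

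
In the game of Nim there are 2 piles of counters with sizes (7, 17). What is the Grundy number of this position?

Compute the nim-sum pairwise:
7 XOR 17 = 22

22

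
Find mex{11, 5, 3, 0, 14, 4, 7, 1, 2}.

6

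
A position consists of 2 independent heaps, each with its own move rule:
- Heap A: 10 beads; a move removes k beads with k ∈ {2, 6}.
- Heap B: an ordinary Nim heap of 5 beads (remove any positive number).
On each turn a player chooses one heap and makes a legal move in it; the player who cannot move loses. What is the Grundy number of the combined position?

4

Grundy values for heap A (subtraction set {2, 6}):
k:     0  1  2  3  4  5  6  7  8  9 10
g(k):  0  0  1  1  0  0  1  1  0  0  1
So g(10) = 1.
Heap B is a plain Nim heap of size 5, so its Grundy value is 5.
By the Sprague-Grundy theorem, the Grundy value of a sum of independent games is the XOR of the component values.
Combined value = 1 ⊕ 5 = 4.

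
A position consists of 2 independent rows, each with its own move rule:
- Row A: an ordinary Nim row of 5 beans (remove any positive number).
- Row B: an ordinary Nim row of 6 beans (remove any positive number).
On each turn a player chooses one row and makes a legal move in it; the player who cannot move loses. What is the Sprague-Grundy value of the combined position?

3

Row A is a plain Nim row of size 5, so its Grundy value is 5.
Row B is a plain Nim row of size 6, so its Grundy value is 6.
The value of a disjunctive sum is the nim-sum of the parts.
Combined value = 5 XOR 6 = 3.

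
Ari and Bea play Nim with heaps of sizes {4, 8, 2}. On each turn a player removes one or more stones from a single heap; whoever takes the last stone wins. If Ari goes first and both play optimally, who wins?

Compute the nim-sum pairwise:
4 ⊕ 8 = 12
12 ⊕ 2 = 14
The nim-sum is 14 ≠ 0, so this is an N-position: the player to move can win; Ari has a winning move.

Ari wins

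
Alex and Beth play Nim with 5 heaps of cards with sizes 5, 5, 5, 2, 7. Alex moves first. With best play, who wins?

Nim-sum: 5 ⊕ 5 ⊕ 5 ⊕ 2 ⊕ 7 = 0.
The nim-sum is 0, so this is a P-position: the player to move is in a losing position under optimal play; Alex is about to move from it and so loses — Beth wins.

Beth wins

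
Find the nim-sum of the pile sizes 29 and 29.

0

Write each in binary and XOR column by column:
  11101  (29)
  11101  (29)
  -----
  00000  (0)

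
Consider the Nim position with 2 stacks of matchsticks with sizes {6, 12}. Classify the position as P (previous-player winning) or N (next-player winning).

N-position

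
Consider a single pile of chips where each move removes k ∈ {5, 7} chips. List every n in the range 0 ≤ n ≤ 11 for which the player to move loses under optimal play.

Grundy values for subtraction set {5, 7}:
k:     0  1  2  3  4  5  6  7  8  9 10 11
g(k):  0  0  0  0  0  1  1  1  1  1  2  2
The P-positions (g = 0) in 0..11 are 0, 1, 2, 3, 4.

0, 1, 2, 3, 4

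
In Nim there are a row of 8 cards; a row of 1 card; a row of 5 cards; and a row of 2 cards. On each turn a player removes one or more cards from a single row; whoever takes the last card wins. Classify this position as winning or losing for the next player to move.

Winning position

Compute the nim-sum pairwise:
8 ^ 1 = 9
9 ^ 5 = 12
12 ^ 2 = 14
The nim-sum is 14 ≠ 0, so this is an N-position: the player to move can win.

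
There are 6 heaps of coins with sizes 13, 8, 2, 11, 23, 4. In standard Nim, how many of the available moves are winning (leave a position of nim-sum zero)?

In binary:
  01101  (13)
  01000  (8)
  00010  (2)
  01011  (11)
  10111  (23)
  00100  (4)
  -----
  11111  (31)
The overall nim-sum is X = 31. A heap of size p has a winning move iff p XOR X < p (reduce it to p XOR X).
  13: 13 XOR 31 = 18 ≥ 13 — no move.
  8: 8 XOR 31 = 23 ≥ 8 — no move.
  2: 2 XOR 31 = 29 ≥ 2 — no move.
  11: 11 XOR 31 = 20 ≥ 11 — no move.
  23: 23 XOR 31 = 8 < 23 — winning move (to 8).
  4: 4 XOR 31 = 27 ≥ 4 — no move.
That gives 1 winning move.

1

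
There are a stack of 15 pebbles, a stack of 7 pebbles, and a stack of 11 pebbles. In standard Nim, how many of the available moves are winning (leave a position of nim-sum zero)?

3

Compute the nim-sum pairwise:
15 XOR 7 = 8
8 XOR 11 = 3
The overall nim-sum is X = 3. A stack of size p has a winning move iff p XOR X < p (reduce it to p XOR X).
  15: 15 XOR 3 = 12 < 15 — winning move (to 12).
  7: 7 XOR 3 = 4 < 7 — winning move (to 4).
  11: 11 XOR 3 = 8 < 11 — winning move (to 8).
That gives 3 winning moves.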